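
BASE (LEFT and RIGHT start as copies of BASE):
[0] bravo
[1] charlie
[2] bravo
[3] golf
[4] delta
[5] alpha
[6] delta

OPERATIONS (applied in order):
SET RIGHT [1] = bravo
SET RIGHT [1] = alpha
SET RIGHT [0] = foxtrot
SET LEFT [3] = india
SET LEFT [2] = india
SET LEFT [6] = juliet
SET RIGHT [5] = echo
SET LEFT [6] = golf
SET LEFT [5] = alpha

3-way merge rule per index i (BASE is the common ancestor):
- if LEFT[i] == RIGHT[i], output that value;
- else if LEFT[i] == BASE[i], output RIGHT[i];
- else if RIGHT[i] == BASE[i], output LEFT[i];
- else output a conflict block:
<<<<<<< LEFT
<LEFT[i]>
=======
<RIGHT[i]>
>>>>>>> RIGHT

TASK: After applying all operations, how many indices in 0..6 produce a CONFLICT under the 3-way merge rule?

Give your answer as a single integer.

Answer: 0

Derivation:
Final LEFT:  [bravo, charlie, india, india, delta, alpha, golf]
Final RIGHT: [foxtrot, alpha, bravo, golf, delta, echo, delta]
i=0: L=bravo=BASE, R=foxtrot -> take RIGHT -> foxtrot
i=1: L=charlie=BASE, R=alpha -> take RIGHT -> alpha
i=2: L=india, R=bravo=BASE -> take LEFT -> india
i=3: L=india, R=golf=BASE -> take LEFT -> india
i=4: L=delta R=delta -> agree -> delta
i=5: L=alpha=BASE, R=echo -> take RIGHT -> echo
i=6: L=golf, R=delta=BASE -> take LEFT -> golf
Conflict count: 0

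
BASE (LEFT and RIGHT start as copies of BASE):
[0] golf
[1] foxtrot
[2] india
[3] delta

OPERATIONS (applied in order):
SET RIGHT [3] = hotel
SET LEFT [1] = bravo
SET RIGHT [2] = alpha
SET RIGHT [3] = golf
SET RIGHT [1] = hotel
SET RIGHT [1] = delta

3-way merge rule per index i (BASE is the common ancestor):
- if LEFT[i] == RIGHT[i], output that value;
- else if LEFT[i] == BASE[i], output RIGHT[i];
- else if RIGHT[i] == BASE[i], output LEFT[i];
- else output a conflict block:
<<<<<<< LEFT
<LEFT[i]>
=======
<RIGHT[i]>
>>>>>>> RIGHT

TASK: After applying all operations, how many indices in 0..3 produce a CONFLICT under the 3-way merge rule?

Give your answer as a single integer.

Final LEFT:  [golf, bravo, india, delta]
Final RIGHT: [golf, delta, alpha, golf]
i=0: L=golf R=golf -> agree -> golf
i=1: BASE=foxtrot L=bravo R=delta all differ -> CONFLICT
i=2: L=india=BASE, R=alpha -> take RIGHT -> alpha
i=3: L=delta=BASE, R=golf -> take RIGHT -> golf
Conflict count: 1

Answer: 1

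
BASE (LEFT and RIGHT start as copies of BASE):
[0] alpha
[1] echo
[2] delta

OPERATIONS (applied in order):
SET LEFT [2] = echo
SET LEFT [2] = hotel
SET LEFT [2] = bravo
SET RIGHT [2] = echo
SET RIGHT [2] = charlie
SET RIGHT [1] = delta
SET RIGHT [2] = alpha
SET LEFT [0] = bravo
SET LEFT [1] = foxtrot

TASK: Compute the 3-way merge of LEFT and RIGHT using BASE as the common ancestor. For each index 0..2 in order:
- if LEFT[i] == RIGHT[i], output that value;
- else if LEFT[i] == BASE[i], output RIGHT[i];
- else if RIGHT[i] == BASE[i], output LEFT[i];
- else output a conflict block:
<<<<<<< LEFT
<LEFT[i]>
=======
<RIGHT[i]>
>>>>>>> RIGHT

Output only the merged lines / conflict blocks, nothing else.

Final LEFT:  [bravo, foxtrot, bravo]
Final RIGHT: [alpha, delta, alpha]
i=0: L=bravo, R=alpha=BASE -> take LEFT -> bravo
i=1: BASE=echo L=foxtrot R=delta all differ -> CONFLICT
i=2: BASE=delta L=bravo R=alpha all differ -> CONFLICT

Answer: bravo
<<<<<<< LEFT
foxtrot
=======
delta
>>>>>>> RIGHT
<<<<<<< LEFT
bravo
=======
alpha
>>>>>>> RIGHT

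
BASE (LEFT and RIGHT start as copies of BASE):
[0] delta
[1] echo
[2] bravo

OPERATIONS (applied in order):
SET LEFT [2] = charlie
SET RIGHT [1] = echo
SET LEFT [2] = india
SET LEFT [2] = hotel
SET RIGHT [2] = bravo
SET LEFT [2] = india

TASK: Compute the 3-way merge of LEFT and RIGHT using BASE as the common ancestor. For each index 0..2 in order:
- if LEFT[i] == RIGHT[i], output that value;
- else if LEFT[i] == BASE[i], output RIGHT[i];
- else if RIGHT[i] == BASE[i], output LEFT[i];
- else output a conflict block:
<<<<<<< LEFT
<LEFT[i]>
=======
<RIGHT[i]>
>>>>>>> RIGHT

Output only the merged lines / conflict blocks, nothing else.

Answer: delta
echo
india

Derivation:
Final LEFT:  [delta, echo, india]
Final RIGHT: [delta, echo, bravo]
i=0: L=delta R=delta -> agree -> delta
i=1: L=echo R=echo -> agree -> echo
i=2: L=india, R=bravo=BASE -> take LEFT -> india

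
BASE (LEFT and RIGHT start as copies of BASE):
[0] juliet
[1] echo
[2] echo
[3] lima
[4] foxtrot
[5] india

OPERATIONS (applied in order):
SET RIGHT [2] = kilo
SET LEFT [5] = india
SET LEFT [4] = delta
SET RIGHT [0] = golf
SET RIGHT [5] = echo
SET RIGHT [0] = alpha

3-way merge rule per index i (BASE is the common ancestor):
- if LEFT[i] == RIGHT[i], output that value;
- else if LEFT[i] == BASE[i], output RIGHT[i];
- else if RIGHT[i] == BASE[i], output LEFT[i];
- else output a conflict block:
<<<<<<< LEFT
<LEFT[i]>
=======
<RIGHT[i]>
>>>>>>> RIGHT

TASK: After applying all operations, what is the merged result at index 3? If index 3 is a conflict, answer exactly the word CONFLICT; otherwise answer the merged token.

Answer: lima

Derivation:
Final LEFT:  [juliet, echo, echo, lima, delta, india]
Final RIGHT: [alpha, echo, kilo, lima, foxtrot, echo]
i=0: L=juliet=BASE, R=alpha -> take RIGHT -> alpha
i=1: L=echo R=echo -> agree -> echo
i=2: L=echo=BASE, R=kilo -> take RIGHT -> kilo
i=3: L=lima R=lima -> agree -> lima
i=4: L=delta, R=foxtrot=BASE -> take LEFT -> delta
i=5: L=india=BASE, R=echo -> take RIGHT -> echo
Index 3 -> lima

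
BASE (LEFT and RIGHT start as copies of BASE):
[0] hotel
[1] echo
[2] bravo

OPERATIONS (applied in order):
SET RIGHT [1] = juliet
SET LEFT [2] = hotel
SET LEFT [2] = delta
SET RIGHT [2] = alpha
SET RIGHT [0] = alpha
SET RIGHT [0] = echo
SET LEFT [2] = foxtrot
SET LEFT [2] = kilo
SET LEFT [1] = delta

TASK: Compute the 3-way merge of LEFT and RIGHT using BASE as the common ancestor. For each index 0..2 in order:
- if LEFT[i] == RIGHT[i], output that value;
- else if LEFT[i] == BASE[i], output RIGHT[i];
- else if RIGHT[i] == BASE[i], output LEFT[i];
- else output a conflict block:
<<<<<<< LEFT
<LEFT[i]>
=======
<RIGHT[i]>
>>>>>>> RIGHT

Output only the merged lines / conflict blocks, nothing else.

Answer: echo
<<<<<<< LEFT
delta
=======
juliet
>>>>>>> RIGHT
<<<<<<< LEFT
kilo
=======
alpha
>>>>>>> RIGHT

Derivation:
Final LEFT:  [hotel, delta, kilo]
Final RIGHT: [echo, juliet, alpha]
i=0: L=hotel=BASE, R=echo -> take RIGHT -> echo
i=1: BASE=echo L=delta R=juliet all differ -> CONFLICT
i=2: BASE=bravo L=kilo R=alpha all differ -> CONFLICT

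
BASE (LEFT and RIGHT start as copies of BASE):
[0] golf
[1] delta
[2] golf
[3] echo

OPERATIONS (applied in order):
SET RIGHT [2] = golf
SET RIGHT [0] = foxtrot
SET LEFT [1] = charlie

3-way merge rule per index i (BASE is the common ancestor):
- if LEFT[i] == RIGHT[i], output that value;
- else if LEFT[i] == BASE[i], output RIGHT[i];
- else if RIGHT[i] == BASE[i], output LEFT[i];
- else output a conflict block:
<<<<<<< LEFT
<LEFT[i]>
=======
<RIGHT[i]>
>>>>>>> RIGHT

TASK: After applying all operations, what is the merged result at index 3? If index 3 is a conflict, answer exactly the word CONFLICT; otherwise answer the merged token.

Answer: echo

Derivation:
Final LEFT:  [golf, charlie, golf, echo]
Final RIGHT: [foxtrot, delta, golf, echo]
i=0: L=golf=BASE, R=foxtrot -> take RIGHT -> foxtrot
i=1: L=charlie, R=delta=BASE -> take LEFT -> charlie
i=2: L=golf R=golf -> agree -> golf
i=3: L=echo R=echo -> agree -> echo
Index 3 -> echo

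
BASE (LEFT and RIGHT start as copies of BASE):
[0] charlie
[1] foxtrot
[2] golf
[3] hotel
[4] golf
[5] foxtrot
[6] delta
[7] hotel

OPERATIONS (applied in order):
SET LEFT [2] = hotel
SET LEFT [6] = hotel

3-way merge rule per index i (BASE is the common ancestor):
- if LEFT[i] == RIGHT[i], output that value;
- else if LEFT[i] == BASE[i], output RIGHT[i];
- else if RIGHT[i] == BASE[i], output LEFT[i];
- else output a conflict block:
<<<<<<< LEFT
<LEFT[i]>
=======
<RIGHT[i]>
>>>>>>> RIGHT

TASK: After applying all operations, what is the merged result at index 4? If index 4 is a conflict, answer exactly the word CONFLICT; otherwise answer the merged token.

Answer: golf

Derivation:
Final LEFT:  [charlie, foxtrot, hotel, hotel, golf, foxtrot, hotel, hotel]
Final RIGHT: [charlie, foxtrot, golf, hotel, golf, foxtrot, delta, hotel]
i=0: L=charlie R=charlie -> agree -> charlie
i=1: L=foxtrot R=foxtrot -> agree -> foxtrot
i=2: L=hotel, R=golf=BASE -> take LEFT -> hotel
i=3: L=hotel R=hotel -> agree -> hotel
i=4: L=golf R=golf -> agree -> golf
i=5: L=foxtrot R=foxtrot -> agree -> foxtrot
i=6: L=hotel, R=delta=BASE -> take LEFT -> hotel
i=7: L=hotel R=hotel -> agree -> hotel
Index 4 -> golf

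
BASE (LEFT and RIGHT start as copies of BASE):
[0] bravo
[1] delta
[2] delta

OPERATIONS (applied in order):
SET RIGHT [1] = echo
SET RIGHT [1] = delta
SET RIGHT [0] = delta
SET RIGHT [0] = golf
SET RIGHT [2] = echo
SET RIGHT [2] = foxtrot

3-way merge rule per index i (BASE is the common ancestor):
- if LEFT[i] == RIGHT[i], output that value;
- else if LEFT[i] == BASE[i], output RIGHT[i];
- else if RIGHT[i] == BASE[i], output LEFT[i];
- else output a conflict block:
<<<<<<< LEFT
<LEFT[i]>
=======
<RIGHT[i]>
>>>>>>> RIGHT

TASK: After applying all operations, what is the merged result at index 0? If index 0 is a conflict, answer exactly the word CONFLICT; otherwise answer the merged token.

Final LEFT:  [bravo, delta, delta]
Final RIGHT: [golf, delta, foxtrot]
i=0: L=bravo=BASE, R=golf -> take RIGHT -> golf
i=1: L=delta R=delta -> agree -> delta
i=2: L=delta=BASE, R=foxtrot -> take RIGHT -> foxtrot
Index 0 -> golf

Answer: golf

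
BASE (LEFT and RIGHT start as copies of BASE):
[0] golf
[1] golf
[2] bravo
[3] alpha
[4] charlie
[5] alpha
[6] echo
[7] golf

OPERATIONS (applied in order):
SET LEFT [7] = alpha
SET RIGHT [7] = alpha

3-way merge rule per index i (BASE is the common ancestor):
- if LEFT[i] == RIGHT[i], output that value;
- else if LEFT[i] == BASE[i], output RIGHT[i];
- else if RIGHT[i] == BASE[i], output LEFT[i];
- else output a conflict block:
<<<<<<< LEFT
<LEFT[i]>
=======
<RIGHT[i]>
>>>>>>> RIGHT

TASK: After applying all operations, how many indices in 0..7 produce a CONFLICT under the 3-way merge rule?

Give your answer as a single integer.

Final LEFT:  [golf, golf, bravo, alpha, charlie, alpha, echo, alpha]
Final RIGHT: [golf, golf, bravo, alpha, charlie, alpha, echo, alpha]
i=0: L=golf R=golf -> agree -> golf
i=1: L=golf R=golf -> agree -> golf
i=2: L=bravo R=bravo -> agree -> bravo
i=3: L=alpha R=alpha -> agree -> alpha
i=4: L=charlie R=charlie -> agree -> charlie
i=5: L=alpha R=alpha -> agree -> alpha
i=6: L=echo R=echo -> agree -> echo
i=7: L=alpha R=alpha -> agree -> alpha
Conflict count: 0

Answer: 0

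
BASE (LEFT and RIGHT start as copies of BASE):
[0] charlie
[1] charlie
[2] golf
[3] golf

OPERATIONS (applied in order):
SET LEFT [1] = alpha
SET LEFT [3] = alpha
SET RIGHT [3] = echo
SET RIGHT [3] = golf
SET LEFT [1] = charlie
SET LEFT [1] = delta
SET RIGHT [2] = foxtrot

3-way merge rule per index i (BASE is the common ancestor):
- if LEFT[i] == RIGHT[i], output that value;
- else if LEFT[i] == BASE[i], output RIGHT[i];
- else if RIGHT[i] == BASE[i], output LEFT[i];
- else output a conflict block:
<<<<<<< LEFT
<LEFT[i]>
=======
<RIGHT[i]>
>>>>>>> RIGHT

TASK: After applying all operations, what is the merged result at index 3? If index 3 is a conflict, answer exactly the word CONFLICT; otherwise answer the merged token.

Answer: alpha

Derivation:
Final LEFT:  [charlie, delta, golf, alpha]
Final RIGHT: [charlie, charlie, foxtrot, golf]
i=0: L=charlie R=charlie -> agree -> charlie
i=1: L=delta, R=charlie=BASE -> take LEFT -> delta
i=2: L=golf=BASE, R=foxtrot -> take RIGHT -> foxtrot
i=3: L=alpha, R=golf=BASE -> take LEFT -> alpha
Index 3 -> alpha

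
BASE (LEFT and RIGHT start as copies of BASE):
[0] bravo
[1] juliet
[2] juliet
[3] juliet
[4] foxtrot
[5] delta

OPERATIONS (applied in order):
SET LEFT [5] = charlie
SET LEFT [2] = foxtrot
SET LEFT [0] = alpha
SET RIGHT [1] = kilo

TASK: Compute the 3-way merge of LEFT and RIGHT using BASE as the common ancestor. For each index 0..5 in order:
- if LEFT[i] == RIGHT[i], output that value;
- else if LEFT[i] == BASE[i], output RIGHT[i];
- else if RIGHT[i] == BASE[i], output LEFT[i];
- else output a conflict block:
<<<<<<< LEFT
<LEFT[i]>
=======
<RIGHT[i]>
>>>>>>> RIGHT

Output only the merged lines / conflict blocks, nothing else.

Final LEFT:  [alpha, juliet, foxtrot, juliet, foxtrot, charlie]
Final RIGHT: [bravo, kilo, juliet, juliet, foxtrot, delta]
i=0: L=alpha, R=bravo=BASE -> take LEFT -> alpha
i=1: L=juliet=BASE, R=kilo -> take RIGHT -> kilo
i=2: L=foxtrot, R=juliet=BASE -> take LEFT -> foxtrot
i=3: L=juliet R=juliet -> agree -> juliet
i=4: L=foxtrot R=foxtrot -> agree -> foxtrot
i=5: L=charlie, R=delta=BASE -> take LEFT -> charlie

Answer: alpha
kilo
foxtrot
juliet
foxtrot
charlie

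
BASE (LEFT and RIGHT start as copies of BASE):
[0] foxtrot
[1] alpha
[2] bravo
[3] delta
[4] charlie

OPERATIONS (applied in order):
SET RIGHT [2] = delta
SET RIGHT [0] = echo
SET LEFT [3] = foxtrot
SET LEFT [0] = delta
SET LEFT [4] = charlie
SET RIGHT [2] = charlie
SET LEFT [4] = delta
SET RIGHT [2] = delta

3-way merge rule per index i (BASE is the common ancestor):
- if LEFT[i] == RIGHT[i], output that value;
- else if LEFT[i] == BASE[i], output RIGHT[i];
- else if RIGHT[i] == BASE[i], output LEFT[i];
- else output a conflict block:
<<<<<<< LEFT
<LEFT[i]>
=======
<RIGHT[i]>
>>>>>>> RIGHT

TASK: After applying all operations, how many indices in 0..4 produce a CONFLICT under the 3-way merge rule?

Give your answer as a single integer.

Final LEFT:  [delta, alpha, bravo, foxtrot, delta]
Final RIGHT: [echo, alpha, delta, delta, charlie]
i=0: BASE=foxtrot L=delta R=echo all differ -> CONFLICT
i=1: L=alpha R=alpha -> agree -> alpha
i=2: L=bravo=BASE, R=delta -> take RIGHT -> delta
i=3: L=foxtrot, R=delta=BASE -> take LEFT -> foxtrot
i=4: L=delta, R=charlie=BASE -> take LEFT -> delta
Conflict count: 1

Answer: 1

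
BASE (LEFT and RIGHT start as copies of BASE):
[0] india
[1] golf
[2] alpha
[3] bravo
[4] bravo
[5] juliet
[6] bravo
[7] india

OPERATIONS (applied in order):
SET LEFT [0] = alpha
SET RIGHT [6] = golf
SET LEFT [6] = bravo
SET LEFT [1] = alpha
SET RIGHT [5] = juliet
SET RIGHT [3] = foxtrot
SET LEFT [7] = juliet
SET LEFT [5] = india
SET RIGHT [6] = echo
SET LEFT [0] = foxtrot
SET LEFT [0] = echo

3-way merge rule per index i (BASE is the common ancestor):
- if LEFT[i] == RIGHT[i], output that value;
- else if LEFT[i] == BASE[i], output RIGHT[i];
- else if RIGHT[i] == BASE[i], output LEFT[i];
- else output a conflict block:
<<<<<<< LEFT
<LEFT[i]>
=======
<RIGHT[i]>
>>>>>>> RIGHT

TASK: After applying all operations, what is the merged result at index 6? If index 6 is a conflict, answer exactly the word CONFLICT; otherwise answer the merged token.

Answer: echo

Derivation:
Final LEFT:  [echo, alpha, alpha, bravo, bravo, india, bravo, juliet]
Final RIGHT: [india, golf, alpha, foxtrot, bravo, juliet, echo, india]
i=0: L=echo, R=india=BASE -> take LEFT -> echo
i=1: L=alpha, R=golf=BASE -> take LEFT -> alpha
i=2: L=alpha R=alpha -> agree -> alpha
i=3: L=bravo=BASE, R=foxtrot -> take RIGHT -> foxtrot
i=4: L=bravo R=bravo -> agree -> bravo
i=5: L=india, R=juliet=BASE -> take LEFT -> india
i=6: L=bravo=BASE, R=echo -> take RIGHT -> echo
i=7: L=juliet, R=india=BASE -> take LEFT -> juliet
Index 6 -> echo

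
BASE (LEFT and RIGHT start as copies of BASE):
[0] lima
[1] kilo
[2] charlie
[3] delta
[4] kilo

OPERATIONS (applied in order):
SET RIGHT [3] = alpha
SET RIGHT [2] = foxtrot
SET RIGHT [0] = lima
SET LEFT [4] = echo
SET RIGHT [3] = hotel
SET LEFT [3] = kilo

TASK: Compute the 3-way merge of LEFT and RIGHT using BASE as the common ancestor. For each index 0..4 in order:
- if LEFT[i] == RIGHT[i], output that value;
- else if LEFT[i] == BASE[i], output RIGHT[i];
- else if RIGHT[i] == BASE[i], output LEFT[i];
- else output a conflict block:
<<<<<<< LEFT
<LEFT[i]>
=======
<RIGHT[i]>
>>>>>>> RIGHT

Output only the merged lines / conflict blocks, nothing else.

Final LEFT:  [lima, kilo, charlie, kilo, echo]
Final RIGHT: [lima, kilo, foxtrot, hotel, kilo]
i=0: L=lima R=lima -> agree -> lima
i=1: L=kilo R=kilo -> agree -> kilo
i=2: L=charlie=BASE, R=foxtrot -> take RIGHT -> foxtrot
i=3: BASE=delta L=kilo R=hotel all differ -> CONFLICT
i=4: L=echo, R=kilo=BASE -> take LEFT -> echo

Answer: lima
kilo
foxtrot
<<<<<<< LEFT
kilo
=======
hotel
>>>>>>> RIGHT
echo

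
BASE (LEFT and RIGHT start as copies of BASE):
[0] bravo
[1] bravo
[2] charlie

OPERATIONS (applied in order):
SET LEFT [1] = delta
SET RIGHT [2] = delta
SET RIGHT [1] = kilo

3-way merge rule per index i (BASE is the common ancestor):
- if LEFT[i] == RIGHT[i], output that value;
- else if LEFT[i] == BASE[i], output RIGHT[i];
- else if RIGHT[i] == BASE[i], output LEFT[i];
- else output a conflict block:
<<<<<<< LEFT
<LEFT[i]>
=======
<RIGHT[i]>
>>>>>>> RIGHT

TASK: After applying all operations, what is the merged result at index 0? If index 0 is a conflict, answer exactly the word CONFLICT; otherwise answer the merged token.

Answer: bravo

Derivation:
Final LEFT:  [bravo, delta, charlie]
Final RIGHT: [bravo, kilo, delta]
i=0: L=bravo R=bravo -> agree -> bravo
i=1: BASE=bravo L=delta R=kilo all differ -> CONFLICT
i=2: L=charlie=BASE, R=delta -> take RIGHT -> delta
Index 0 -> bravo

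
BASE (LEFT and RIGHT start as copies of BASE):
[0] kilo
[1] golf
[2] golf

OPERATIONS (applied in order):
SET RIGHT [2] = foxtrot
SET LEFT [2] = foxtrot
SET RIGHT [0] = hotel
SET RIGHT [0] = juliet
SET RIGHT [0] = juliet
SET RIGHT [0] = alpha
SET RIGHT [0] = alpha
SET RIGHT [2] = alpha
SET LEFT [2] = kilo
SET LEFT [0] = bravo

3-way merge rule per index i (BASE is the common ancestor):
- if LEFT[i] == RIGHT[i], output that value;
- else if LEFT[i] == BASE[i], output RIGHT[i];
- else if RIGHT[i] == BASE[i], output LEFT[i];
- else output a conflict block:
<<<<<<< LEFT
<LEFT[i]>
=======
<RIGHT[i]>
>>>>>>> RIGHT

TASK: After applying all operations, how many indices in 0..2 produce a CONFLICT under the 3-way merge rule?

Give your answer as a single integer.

Final LEFT:  [bravo, golf, kilo]
Final RIGHT: [alpha, golf, alpha]
i=0: BASE=kilo L=bravo R=alpha all differ -> CONFLICT
i=1: L=golf R=golf -> agree -> golf
i=2: BASE=golf L=kilo R=alpha all differ -> CONFLICT
Conflict count: 2

Answer: 2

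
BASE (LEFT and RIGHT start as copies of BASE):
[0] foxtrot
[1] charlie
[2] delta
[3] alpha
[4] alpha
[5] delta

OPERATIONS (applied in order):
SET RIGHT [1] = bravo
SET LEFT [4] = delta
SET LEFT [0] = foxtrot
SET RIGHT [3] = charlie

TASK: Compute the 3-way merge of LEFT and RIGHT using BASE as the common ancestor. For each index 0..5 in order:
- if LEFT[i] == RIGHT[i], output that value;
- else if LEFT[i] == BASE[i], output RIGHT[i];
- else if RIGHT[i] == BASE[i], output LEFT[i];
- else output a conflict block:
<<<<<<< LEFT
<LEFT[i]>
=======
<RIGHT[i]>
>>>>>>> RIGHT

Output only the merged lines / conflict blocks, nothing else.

Final LEFT:  [foxtrot, charlie, delta, alpha, delta, delta]
Final RIGHT: [foxtrot, bravo, delta, charlie, alpha, delta]
i=0: L=foxtrot R=foxtrot -> agree -> foxtrot
i=1: L=charlie=BASE, R=bravo -> take RIGHT -> bravo
i=2: L=delta R=delta -> agree -> delta
i=3: L=alpha=BASE, R=charlie -> take RIGHT -> charlie
i=4: L=delta, R=alpha=BASE -> take LEFT -> delta
i=5: L=delta R=delta -> agree -> delta

Answer: foxtrot
bravo
delta
charlie
delta
delta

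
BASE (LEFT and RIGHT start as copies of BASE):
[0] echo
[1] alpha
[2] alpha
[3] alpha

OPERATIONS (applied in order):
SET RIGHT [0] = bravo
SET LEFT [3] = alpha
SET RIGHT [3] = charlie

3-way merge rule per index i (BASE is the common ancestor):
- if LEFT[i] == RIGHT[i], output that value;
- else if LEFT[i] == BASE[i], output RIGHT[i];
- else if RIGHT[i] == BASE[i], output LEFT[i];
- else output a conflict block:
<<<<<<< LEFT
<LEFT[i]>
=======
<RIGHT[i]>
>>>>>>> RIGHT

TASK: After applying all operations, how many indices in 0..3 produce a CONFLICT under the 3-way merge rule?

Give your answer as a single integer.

Answer: 0

Derivation:
Final LEFT:  [echo, alpha, alpha, alpha]
Final RIGHT: [bravo, alpha, alpha, charlie]
i=0: L=echo=BASE, R=bravo -> take RIGHT -> bravo
i=1: L=alpha R=alpha -> agree -> alpha
i=2: L=alpha R=alpha -> agree -> alpha
i=3: L=alpha=BASE, R=charlie -> take RIGHT -> charlie
Conflict count: 0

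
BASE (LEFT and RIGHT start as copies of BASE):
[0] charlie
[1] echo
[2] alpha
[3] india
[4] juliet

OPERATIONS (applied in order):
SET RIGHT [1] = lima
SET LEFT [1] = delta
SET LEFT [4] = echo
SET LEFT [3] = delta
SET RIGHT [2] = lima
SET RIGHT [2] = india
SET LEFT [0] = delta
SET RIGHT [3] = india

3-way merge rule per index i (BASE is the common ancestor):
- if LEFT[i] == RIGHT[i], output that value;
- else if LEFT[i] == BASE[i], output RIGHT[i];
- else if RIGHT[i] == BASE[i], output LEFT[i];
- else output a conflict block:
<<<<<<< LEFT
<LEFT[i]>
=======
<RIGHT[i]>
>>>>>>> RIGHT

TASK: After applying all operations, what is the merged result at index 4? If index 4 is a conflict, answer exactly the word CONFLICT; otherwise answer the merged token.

Answer: echo

Derivation:
Final LEFT:  [delta, delta, alpha, delta, echo]
Final RIGHT: [charlie, lima, india, india, juliet]
i=0: L=delta, R=charlie=BASE -> take LEFT -> delta
i=1: BASE=echo L=delta R=lima all differ -> CONFLICT
i=2: L=alpha=BASE, R=india -> take RIGHT -> india
i=3: L=delta, R=india=BASE -> take LEFT -> delta
i=4: L=echo, R=juliet=BASE -> take LEFT -> echo
Index 4 -> echo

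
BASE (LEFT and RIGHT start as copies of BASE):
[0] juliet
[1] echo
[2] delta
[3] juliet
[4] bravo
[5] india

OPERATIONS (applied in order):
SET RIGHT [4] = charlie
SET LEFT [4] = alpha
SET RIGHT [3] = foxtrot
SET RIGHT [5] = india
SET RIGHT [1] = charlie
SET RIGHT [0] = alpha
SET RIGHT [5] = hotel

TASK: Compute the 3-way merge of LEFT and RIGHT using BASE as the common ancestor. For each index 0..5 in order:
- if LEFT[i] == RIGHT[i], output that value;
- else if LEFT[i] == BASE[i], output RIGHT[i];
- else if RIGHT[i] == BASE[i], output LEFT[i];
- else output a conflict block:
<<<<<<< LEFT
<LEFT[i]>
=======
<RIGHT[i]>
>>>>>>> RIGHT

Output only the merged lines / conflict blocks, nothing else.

Answer: alpha
charlie
delta
foxtrot
<<<<<<< LEFT
alpha
=======
charlie
>>>>>>> RIGHT
hotel

Derivation:
Final LEFT:  [juliet, echo, delta, juliet, alpha, india]
Final RIGHT: [alpha, charlie, delta, foxtrot, charlie, hotel]
i=0: L=juliet=BASE, R=alpha -> take RIGHT -> alpha
i=1: L=echo=BASE, R=charlie -> take RIGHT -> charlie
i=2: L=delta R=delta -> agree -> delta
i=3: L=juliet=BASE, R=foxtrot -> take RIGHT -> foxtrot
i=4: BASE=bravo L=alpha R=charlie all differ -> CONFLICT
i=5: L=india=BASE, R=hotel -> take RIGHT -> hotel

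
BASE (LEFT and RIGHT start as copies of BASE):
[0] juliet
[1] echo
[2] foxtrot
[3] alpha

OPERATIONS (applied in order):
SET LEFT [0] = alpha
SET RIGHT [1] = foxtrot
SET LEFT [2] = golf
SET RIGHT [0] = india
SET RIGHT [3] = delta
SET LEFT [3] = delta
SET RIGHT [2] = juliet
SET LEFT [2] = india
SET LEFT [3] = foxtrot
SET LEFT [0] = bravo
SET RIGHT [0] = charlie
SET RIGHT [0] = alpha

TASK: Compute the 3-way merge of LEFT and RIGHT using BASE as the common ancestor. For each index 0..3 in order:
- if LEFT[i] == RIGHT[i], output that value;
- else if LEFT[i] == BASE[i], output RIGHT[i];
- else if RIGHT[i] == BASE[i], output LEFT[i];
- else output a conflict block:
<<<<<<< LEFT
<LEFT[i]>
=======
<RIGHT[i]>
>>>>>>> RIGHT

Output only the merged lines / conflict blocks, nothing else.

Final LEFT:  [bravo, echo, india, foxtrot]
Final RIGHT: [alpha, foxtrot, juliet, delta]
i=0: BASE=juliet L=bravo R=alpha all differ -> CONFLICT
i=1: L=echo=BASE, R=foxtrot -> take RIGHT -> foxtrot
i=2: BASE=foxtrot L=india R=juliet all differ -> CONFLICT
i=3: BASE=alpha L=foxtrot R=delta all differ -> CONFLICT

Answer: <<<<<<< LEFT
bravo
=======
alpha
>>>>>>> RIGHT
foxtrot
<<<<<<< LEFT
india
=======
juliet
>>>>>>> RIGHT
<<<<<<< LEFT
foxtrot
=======
delta
>>>>>>> RIGHT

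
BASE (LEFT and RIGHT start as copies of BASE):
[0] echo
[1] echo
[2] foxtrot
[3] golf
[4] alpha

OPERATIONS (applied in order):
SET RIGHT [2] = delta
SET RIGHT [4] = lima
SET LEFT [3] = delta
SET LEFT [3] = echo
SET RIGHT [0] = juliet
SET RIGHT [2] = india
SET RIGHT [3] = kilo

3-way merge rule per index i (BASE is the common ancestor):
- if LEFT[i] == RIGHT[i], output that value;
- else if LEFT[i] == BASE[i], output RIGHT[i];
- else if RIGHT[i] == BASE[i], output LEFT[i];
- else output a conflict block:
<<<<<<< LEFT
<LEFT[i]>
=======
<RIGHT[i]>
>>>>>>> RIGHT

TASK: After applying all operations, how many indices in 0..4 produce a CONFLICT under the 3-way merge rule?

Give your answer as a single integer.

Answer: 1

Derivation:
Final LEFT:  [echo, echo, foxtrot, echo, alpha]
Final RIGHT: [juliet, echo, india, kilo, lima]
i=0: L=echo=BASE, R=juliet -> take RIGHT -> juliet
i=1: L=echo R=echo -> agree -> echo
i=2: L=foxtrot=BASE, R=india -> take RIGHT -> india
i=3: BASE=golf L=echo R=kilo all differ -> CONFLICT
i=4: L=alpha=BASE, R=lima -> take RIGHT -> lima
Conflict count: 1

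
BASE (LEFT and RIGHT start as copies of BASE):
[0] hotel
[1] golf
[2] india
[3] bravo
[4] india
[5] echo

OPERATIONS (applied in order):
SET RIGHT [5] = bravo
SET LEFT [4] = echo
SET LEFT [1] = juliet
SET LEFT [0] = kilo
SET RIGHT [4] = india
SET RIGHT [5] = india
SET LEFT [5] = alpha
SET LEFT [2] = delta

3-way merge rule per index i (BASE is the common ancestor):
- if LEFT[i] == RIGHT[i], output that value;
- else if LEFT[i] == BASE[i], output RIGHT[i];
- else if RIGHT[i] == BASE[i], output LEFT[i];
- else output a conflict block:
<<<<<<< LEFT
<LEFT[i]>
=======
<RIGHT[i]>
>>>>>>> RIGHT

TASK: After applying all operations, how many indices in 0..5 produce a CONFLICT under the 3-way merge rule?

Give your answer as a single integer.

Final LEFT:  [kilo, juliet, delta, bravo, echo, alpha]
Final RIGHT: [hotel, golf, india, bravo, india, india]
i=0: L=kilo, R=hotel=BASE -> take LEFT -> kilo
i=1: L=juliet, R=golf=BASE -> take LEFT -> juliet
i=2: L=delta, R=india=BASE -> take LEFT -> delta
i=3: L=bravo R=bravo -> agree -> bravo
i=4: L=echo, R=india=BASE -> take LEFT -> echo
i=5: BASE=echo L=alpha R=india all differ -> CONFLICT
Conflict count: 1

Answer: 1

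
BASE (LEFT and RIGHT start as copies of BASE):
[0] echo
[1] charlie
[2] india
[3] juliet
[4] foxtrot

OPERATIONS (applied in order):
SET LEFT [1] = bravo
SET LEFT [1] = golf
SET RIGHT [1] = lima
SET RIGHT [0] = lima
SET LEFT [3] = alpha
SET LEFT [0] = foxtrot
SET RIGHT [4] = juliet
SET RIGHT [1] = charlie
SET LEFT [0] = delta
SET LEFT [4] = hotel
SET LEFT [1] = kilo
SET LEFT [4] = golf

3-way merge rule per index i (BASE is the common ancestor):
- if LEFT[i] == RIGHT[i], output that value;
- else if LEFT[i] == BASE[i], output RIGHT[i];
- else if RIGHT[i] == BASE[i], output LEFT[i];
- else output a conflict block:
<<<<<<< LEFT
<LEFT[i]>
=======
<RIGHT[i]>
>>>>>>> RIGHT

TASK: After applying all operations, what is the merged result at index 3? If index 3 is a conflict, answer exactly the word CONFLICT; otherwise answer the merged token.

Final LEFT:  [delta, kilo, india, alpha, golf]
Final RIGHT: [lima, charlie, india, juliet, juliet]
i=0: BASE=echo L=delta R=lima all differ -> CONFLICT
i=1: L=kilo, R=charlie=BASE -> take LEFT -> kilo
i=2: L=india R=india -> agree -> india
i=3: L=alpha, R=juliet=BASE -> take LEFT -> alpha
i=4: BASE=foxtrot L=golf R=juliet all differ -> CONFLICT
Index 3 -> alpha

Answer: alpha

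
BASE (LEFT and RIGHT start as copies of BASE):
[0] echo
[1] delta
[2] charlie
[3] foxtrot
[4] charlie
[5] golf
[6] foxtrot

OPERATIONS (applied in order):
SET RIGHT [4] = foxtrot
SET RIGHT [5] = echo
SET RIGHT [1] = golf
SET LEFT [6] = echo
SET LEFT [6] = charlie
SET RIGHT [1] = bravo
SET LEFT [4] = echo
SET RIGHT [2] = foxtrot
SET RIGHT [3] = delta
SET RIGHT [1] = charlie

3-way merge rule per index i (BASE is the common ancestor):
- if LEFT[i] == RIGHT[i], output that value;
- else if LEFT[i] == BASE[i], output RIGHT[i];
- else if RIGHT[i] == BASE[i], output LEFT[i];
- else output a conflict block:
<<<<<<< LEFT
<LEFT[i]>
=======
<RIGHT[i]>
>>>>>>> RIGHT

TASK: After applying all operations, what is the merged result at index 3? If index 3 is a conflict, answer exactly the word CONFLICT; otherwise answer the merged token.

Final LEFT:  [echo, delta, charlie, foxtrot, echo, golf, charlie]
Final RIGHT: [echo, charlie, foxtrot, delta, foxtrot, echo, foxtrot]
i=0: L=echo R=echo -> agree -> echo
i=1: L=delta=BASE, R=charlie -> take RIGHT -> charlie
i=2: L=charlie=BASE, R=foxtrot -> take RIGHT -> foxtrot
i=3: L=foxtrot=BASE, R=delta -> take RIGHT -> delta
i=4: BASE=charlie L=echo R=foxtrot all differ -> CONFLICT
i=5: L=golf=BASE, R=echo -> take RIGHT -> echo
i=6: L=charlie, R=foxtrot=BASE -> take LEFT -> charlie
Index 3 -> delta

Answer: delta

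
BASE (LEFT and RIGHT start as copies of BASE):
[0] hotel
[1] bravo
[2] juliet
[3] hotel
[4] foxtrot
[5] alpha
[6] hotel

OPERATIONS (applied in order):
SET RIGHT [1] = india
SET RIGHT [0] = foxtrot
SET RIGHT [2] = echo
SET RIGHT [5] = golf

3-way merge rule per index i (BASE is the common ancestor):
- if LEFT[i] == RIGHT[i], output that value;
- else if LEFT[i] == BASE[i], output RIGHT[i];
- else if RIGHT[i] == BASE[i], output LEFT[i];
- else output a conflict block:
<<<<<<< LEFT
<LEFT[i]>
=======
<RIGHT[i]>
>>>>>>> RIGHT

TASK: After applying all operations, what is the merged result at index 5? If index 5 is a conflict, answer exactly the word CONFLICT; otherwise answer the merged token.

Final LEFT:  [hotel, bravo, juliet, hotel, foxtrot, alpha, hotel]
Final RIGHT: [foxtrot, india, echo, hotel, foxtrot, golf, hotel]
i=0: L=hotel=BASE, R=foxtrot -> take RIGHT -> foxtrot
i=1: L=bravo=BASE, R=india -> take RIGHT -> india
i=2: L=juliet=BASE, R=echo -> take RIGHT -> echo
i=3: L=hotel R=hotel -> agree -> hotel
i=4: L=foxtrot R=foxtrot -> agree -> foxtrot
i=5: L=alpha=BASE, R=golf -> take RIGHT -> golf
i=6: L=hotel R=hotel -> agree -> hotel
Index 5 -> golf

Answer: golf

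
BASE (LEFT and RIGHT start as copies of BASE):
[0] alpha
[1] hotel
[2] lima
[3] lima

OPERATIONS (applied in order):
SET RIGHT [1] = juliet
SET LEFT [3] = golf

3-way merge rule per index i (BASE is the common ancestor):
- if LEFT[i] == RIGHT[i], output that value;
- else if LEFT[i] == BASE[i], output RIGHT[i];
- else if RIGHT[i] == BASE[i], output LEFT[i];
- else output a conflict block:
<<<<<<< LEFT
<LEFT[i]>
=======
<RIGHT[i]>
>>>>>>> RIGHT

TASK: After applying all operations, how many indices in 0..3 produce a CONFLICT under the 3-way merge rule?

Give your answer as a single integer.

Final LEFT:  [alpha, hotel, lima, golf]
Final RIGHT: [alpha, juliet, lima, lima]
i=0: L=alpha R=alpha -> agree -> alpha
i=1: L=hotel=BASE, R=juliet -> take RIGHT -> juliet
i=2: L=lima R=lima -> agree -> lima
i=3: L=golf, R=lima=BASE -> take LEFT -> golf
Conflict count: 0

Answer: 0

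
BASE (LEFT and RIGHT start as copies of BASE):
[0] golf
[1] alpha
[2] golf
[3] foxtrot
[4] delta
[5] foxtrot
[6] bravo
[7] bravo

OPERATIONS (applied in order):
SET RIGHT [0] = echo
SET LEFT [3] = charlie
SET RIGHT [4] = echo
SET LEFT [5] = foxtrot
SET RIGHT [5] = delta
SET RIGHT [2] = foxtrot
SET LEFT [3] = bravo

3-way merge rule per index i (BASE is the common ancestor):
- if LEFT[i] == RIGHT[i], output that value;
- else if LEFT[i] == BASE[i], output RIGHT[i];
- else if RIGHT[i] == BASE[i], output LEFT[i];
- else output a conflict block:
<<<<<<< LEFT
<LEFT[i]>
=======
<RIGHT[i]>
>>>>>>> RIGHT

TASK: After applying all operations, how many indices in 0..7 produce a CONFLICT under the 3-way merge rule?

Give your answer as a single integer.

Answer: 0

Derivation:
Final LEFT:  [golf, alpha, golf, bravo, delta, foxtrot, bravo, bravo]
Final RIGHT: [echo, alpha, foxtrot, foxtrot, echo, delta, bravo, bravo]
i=0: L=golf=BASE, R=echo -> take RIGHT -> echo
i=1: L=alpha R=alpha -> agree -> alpha
i=2: L=golf=BASE, R=foxtrot -> take RIGHT -> foxtrot
i=3: L=bravo, R=foxtrot=BASE -> take LEFT -> bravo
i=4: L=delta=BASE, R=echo -> take RIGHT -> echo
i=5: L=foxtrot=BASE, R=delta -> take RIGHT -> delta
i=6: L=bravo R=bravo -> agree -> bravo
i=7: L=bravo R=bravo -> agree -> bravo
Conflict count: 0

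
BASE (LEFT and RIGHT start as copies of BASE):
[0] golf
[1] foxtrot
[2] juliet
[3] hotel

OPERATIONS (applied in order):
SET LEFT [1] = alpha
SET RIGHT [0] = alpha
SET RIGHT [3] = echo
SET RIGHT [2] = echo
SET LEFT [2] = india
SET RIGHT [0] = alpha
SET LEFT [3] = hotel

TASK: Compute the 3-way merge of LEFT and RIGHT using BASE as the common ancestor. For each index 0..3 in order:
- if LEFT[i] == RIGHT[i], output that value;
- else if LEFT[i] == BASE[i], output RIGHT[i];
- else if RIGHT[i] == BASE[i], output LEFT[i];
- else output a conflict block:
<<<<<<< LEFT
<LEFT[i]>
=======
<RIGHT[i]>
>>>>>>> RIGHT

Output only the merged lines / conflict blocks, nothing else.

Answer: alpha
alpha
<<<<<<< LEFT
india
=======
echo
>>>>>>> RIGHT
echo

Derivation:
Final LEFT:  [golf, alpha, india, hotel]
Final RIGHT: [alpha, foxtrot, echo, echo]
i=0: L=golf=BASE, R=alpha -> take RIGHT -> alpha
i=1: L=alpha, R=foxtrot=BASE -> take LEFT -> alpha
i=2: BASE=juliet L=india R=echo all differ -> CONFLICT
i=3: L=hotel=BASE, R=echo -> take RIGHT -> echo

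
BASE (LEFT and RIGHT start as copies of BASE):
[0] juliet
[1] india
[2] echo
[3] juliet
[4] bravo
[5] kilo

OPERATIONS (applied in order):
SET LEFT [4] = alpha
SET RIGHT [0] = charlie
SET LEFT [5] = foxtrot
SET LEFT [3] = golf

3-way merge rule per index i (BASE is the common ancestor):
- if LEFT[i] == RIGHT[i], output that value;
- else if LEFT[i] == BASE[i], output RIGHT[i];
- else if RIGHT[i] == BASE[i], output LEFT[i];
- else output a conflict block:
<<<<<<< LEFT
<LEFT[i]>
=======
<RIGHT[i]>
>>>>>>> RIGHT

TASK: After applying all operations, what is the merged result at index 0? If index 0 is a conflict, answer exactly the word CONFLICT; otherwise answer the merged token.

Answer: charlie

Derivation:
Final LEFT:  [juliet, india, echo, golf, alpha, foxtrot]
Final RIGHT: [charlie, india, echo, juliet, bravo, kilo]
i=0: L=juliet=BASE, R=charlie -> take RIGHT -> charlie
i=1: L=india R=india -> agree -> india
i=2: L=echo R=echo -> agree -> echo
i=3: L=golf, R=juliet=BASE -> take LEFT -> golf
i=4: L=alpha, R=bravo=BASE -> take LEFT -> alpha
i=5: L=foxtrot, R=kilo=BASE -> take LEFT -> foxtrot
Index 0 -> charlie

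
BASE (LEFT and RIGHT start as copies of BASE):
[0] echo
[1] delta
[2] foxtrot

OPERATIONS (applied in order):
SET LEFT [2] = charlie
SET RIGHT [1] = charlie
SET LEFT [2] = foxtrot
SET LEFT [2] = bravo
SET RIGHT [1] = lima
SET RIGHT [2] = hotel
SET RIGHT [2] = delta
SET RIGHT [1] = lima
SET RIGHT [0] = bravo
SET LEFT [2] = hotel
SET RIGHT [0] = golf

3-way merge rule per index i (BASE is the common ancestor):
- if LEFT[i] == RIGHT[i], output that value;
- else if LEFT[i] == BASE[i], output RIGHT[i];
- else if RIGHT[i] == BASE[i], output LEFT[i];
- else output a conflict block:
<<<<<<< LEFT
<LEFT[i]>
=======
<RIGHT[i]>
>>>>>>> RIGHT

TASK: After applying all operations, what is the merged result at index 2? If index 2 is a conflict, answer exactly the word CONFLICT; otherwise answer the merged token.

Answer: CONFLICT

Derivation:
Final LEFT:  [echo, delta, hotel]
Final RIGHT: [golf, lima, delta]
i=0: L=echo=BASE, R=golf -> take RIGHT -> golf
i=1: L=delta=BASE, R=lima -> take RIGHT -> lima
i=2: BASE=foxtrot L=hotel R=delta all differ -> CONFLICT
Index 2 -> CONFLICT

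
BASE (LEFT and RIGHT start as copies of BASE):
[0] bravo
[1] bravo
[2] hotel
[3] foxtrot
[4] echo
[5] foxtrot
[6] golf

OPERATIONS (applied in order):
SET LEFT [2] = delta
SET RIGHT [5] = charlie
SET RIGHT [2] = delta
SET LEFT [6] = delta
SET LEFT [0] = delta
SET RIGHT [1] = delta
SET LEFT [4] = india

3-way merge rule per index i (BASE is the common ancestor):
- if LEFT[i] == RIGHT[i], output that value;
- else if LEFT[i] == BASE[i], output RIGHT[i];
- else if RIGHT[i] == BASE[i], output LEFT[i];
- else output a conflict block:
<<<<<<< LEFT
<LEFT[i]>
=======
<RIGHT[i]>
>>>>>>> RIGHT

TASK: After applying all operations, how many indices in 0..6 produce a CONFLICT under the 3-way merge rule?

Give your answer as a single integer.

Answer: 0

Derivation:
Final LEFT:  [delta, bravo, delta, foxtrot, india, foxtrot, delta]
Final RIGHT: [bravo, delta, delta, foxtrot, echo, charlie, golf]
i=0: L=delta, R=bravo=BASE -> take LEFT -> delta
i=1: L=bravo=BASE, R=delta -> take RIGHT -> delta
i=2: L=delta R=delta -> agree -> delta
i=3: L=foxtrot R=foxtrot -> agree -> foxtrot
i=4: L=india, R=echo=BASE -> take LEFT -> india
i=5: L=foxtrot=BASE, R=charlie -> take RIGHT -> charlie
i=6: L=delta, R=golf=BASE -> take LEFT -> delta
Conflict count: 0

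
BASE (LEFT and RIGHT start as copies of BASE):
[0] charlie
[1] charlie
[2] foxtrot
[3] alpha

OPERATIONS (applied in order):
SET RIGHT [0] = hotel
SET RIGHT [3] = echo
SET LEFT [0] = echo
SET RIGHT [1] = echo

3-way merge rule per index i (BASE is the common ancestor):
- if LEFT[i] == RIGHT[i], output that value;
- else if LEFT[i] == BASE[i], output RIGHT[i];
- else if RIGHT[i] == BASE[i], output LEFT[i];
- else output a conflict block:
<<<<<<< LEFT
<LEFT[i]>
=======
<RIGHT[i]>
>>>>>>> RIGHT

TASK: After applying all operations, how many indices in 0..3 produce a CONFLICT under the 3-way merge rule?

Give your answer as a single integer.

Answer: 1

Derivation:
Final LEFT:  [echo, charlie, foxtrot, alpha]
Final RIGHT: [hotel, echo, foxtrot, echo]
i=0: BASE=charlie L=echo R=hotel all differ -> CONFLICT
i=1: L=charlie=BASE, R=echo -> take RIGHT -> echo
i=2: L=foxtrot R=foxtrot -> agree -> foxtrot
i=3: L=alpha=BASE, R=echo -> take RIGHT -> echo
Conflict count: 1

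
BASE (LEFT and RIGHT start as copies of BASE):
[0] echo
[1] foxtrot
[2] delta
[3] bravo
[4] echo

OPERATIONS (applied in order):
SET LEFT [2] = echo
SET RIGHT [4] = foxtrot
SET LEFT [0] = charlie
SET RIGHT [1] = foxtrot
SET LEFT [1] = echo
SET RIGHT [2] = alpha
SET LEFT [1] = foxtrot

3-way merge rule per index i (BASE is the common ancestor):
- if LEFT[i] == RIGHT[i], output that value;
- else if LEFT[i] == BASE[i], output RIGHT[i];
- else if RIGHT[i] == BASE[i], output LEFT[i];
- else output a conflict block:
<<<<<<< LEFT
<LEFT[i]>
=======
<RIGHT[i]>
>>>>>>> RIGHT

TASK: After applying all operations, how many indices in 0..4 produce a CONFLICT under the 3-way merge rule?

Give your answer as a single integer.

Final LEFT:  [charlie, foxtrot, echo, bravo, echo]
Final RIGHT: [echo, foxtrot, alpha, bravo, foxtrot]
i=0: L=charlie, R=echo=BASE -> take LEFT -> charlie
i=1: L=foxtrot R=foxtrot -> agree -> foxtrot
i=2: BASE=delta L=echo R=alpha all differ -> CONFLICT
i=3: L=bravo R=bravo -> agree -> bravo
i=4: L=echo=BASE, R=foxtrot -> take RIGHT -> foxtrot
Conflict count: 1

Answer: 1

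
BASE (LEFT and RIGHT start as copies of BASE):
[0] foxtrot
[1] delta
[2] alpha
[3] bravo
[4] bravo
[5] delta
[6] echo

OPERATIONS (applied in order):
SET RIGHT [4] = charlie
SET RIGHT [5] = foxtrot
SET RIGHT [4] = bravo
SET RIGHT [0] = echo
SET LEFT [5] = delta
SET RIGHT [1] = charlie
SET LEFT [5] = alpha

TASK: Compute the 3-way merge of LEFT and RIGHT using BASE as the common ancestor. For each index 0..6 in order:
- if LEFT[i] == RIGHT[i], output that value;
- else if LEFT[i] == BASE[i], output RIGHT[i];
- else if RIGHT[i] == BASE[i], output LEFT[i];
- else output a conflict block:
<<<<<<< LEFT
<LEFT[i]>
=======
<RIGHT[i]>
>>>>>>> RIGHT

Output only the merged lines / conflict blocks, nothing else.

Answer: echo
charlie
alpha
bravo
bravo
<<<<<<< LEFT
alpha
=======
foxtrot
>>>>>>> RIGHT
echo

Derivation:
Final LEFT:  [foxtrot, delta, alpha, bravo, bravo, alpha, echo]
Final RIGHT: [echo, charlie, alpha, bravo, bravo, foxtrot, echo]
i=0: L=foxtrot=BASE, R=echo -> take RIGHT -> echo
i=1: L=delta=BASE, R=charlie -> take RIGHT -> charlie
i=2: L=alpha R=alpha -> agree -> alpha
i=3: L=bravo R=bravo -> agree -> bravo
i=4: L=bravo R=bravo -> agree -> bravo
i=5: BASE=delta L=alpha R=foxtrot all differ -> CONFLICT
i=6: L=echo R=echo -> agree -> echo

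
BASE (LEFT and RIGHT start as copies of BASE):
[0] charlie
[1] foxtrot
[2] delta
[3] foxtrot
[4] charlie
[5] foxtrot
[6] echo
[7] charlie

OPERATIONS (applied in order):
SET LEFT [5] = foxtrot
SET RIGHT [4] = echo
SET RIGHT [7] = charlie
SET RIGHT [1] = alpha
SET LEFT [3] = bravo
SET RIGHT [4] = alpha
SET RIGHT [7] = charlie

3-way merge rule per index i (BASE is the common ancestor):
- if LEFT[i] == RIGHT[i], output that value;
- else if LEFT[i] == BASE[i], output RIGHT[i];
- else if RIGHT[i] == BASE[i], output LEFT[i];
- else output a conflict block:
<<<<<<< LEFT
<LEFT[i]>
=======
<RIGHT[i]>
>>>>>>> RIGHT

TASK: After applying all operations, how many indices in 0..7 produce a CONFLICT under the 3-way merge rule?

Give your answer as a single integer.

Final LEFT:  [charlie, foxtrot, delta, bravo, charlie, foxtrot, echo, charlie]
Final RIGHT: [charlie, alpha, delta, foxtrot, alpha, foxtrot, echo, charlie]
i=0: L=charlie R=charlie -> agree -> charlie
i=1: L=foxtrot=BASE, R=alpha -> take RIGHT -> alpha
i=2: L=delta R=delta -> agree -> delta
i=3: L=bravo, R=foxtrot=BASE -> take LEFT -> bravo
i=4: L=charlie=BASE, R=alpha -> take RIGHT -> alpha
i=5: L=foxtrot R=foxtrot -> agree -> foxtrot
i=6: L=echo R=echo -> agree -> echo
i=7: L=charlie R=charlie -> agree -> charlie
Conflict count: 0

Answer: 0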